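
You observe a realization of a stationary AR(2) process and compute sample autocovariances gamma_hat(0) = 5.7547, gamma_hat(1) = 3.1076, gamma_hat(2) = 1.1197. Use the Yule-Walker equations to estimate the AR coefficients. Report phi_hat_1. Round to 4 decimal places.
\hat\phi_{1} = 0.6140

The Yule-Walker equations for an AR(p) process read, in matrix form,
  Gamma_p phi = r_p,   with   (Gamma_p)_{ij} = gamma(|i - j|),
                       (r_p)_i = gamma(i),   i,j = 1..p.
Substitute the sample gammas (Toeplitz matrix and right-hand side of size 2):
  Gamma_p = [[5.7547, 3.1076], [3.1076, 5.7547]]
  r_p     = [3.1076, 1.1197]
Written out:
  5.7547 phi_1 + 3.1076 phi_2 = 3.1076
  3.1076 phi_1 + 5.7547 phi_2 = 1.1197
Solve by Cramer's rule:
  det = gamma(0)^2 - gamma(1)^2 = (5.7547)^2 - (3.1076)^2 = 33.11657209 - 9.65717776 = 23.45939433
  phi_hat_1 = [gamma(1) gamma(0) - gamma(1) gamma(2)] / det = [(3.1076)(5.7547) - (3.1076)(1.1197)] / 23.45939433 = 14.403726 / 23.45939433 = 0.614
  phi_hat_2 = [gamma(0) gamma(2) - gamma(1)^2] / det = [(5.7547)(1.1197) - (3.1076)^2] / 23.45939433 = -3.21364017 / 23.45939433 = -0.137
So phi_hat = [0.6140, -0.1370].
Therefore phi_hat_1 = 0.6140.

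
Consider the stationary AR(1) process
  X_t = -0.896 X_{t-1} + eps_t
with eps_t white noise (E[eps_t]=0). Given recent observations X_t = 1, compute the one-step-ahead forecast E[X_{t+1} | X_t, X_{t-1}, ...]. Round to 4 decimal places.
E[X_{t+1} \mid \mathcal F_t] = -0.8960

For an AR(p) model X_t = c + sum_i phi_i X_{t-i} + eps_t, the
one-step-ahead conditional mean is
  E[X_{t+1} | X_t, ...] = c + sum_i phi_i X_{t+1-i}.
Substitute known values:
  E[X_{t+1} | ...] = (-0.896) * (1)
                   = -0.8960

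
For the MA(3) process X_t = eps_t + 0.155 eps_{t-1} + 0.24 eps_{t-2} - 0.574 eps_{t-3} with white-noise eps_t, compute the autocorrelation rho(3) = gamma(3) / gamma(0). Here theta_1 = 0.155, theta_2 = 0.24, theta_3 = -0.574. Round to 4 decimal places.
\rho(3) = -0.4068

For an MA(q) process with theta_0 = 1, the autocovariance is
  gamma(k) = sigma^2 * sum_{i=0..q-k} theta_i * theta_{i+k},
and rho(k) = gamma(k) / gamma(0). Sigma^2 cancels.
  numerator   = (1)*(-0.574) = -0.574.
  denominator = (1)^2 + (0.155)^2 + (0.24)^2 + (-0.574)^2 = 1.411101.
  rho(3) = -0.574 / 1.411101 = -0.4068.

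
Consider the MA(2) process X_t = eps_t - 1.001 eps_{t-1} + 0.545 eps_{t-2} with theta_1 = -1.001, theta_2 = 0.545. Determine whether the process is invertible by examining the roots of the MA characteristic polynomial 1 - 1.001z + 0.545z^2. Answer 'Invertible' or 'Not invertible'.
\text{Invertible}

The MA(q) characteristic polynomial is P(z) = 1 - 1.001z + 0.545z^2.
Invertibility requires all roots to lie outside the unit circle, i.e. |z| > 1 for every root.
Set 1 + (-1.001) z + (0.545) z^2 = 0, i.e. a z^2 + b z + c = 0 with a = 0.545, b = -1.001, c = 1.
Discriminant D = b^2 - 4ac = (-1.001)^2 - 4*(0.545)*1 = 1.002001 - (2.18) = -1.177999.
D < 0, so the roots are the complex-conjugate pair z = (-b +/- i sqrt(-D)) / (2a) = 0.9183 +/- 0.9957i.
For a conjugate pair |z|^2 = z * conj(z) = (product of roots) = c/a = 1/(0.545) = 1.834862, so |z| = sqrt(1.834862) = 1.3546 for both roots.
Moduli of all roots: 1.3546, 1.3546.
All moduli strictly greater than 1? Yes.
Verdict: Invertible.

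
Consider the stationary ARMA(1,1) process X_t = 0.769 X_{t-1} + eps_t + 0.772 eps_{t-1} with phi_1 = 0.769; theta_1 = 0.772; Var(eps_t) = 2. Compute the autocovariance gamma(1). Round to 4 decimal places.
\gamma(1) = 12.0196

Multiply the model equation by X_{t-k} and take expectations. With theta_0 = psi_0 = 1 and psi_j the MA(infinity) weights, this gives
  gamma(k) - sum_i phi_i gamma(k-i) = c_k,
  c_k = sigma^2 * sum_{j=k..q} theta_j psi_{j-k}   (c_k = 0 for k > q),
using gamma(-m) = gamma(m).
psi-weights needed (psi_j = theta_j + sum_i phi_i psi_{j-i}):
  psi_1 = theta_1 + phi_1 = 0.772 + (0.769) = 1.541
Right-hand sides:
  c_0 = sigma^2 (1 + theta_1 psi_1) = 2 * (1 + (0.772)(1.541)) = 2 * 2.189652 = 4.379304
  c_1 = sigma^2 theta_1 = 2 * (0.772) = 1.544
  c_2 = 0
Equations for k = 0 and k = 1 (AR order 1):
  gamma(0) = phi_1 gamma(1) + c_0
  gamma(1) = phi_1 gamma(0) + c_1
Substituting the second into the first: gamma(0) (1 - phi_1^2) = c_0 + phi_1 c_1, so
  gamma(0) = (c_0 + phi_1 c_1) / (1 - phi_1^2) = (4.379304 + (0.769)(1.544)) / (1 - (0.769)^2) = 5.56664 / 0.408639 = 13.62239.
  gamma(1) = phi_1 gamma(0) + c_1 = (0.769)(13.62239) + (1.544) = 12.019618.
Therefore gamma(1) = 12.0196 (to 4 decimal places).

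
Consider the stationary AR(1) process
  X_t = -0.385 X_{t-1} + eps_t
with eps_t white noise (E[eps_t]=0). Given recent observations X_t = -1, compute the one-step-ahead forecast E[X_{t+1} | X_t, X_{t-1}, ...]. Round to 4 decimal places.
E[X_{t+1} \mid \mathcal F_t] = 0.3850

For an AR(p) model X_t = c + sum_i phi_i X_{t-i} + eps_t, the
one-step-ahead conditional mean is
  E[X_{t+1} | X_t, ...] = c + sum_i phi_i X_{t+1-i}.
Substitute known values:
  E[X_{t+1} | ...] = (-0.385) * (-1)
                   = 0.3850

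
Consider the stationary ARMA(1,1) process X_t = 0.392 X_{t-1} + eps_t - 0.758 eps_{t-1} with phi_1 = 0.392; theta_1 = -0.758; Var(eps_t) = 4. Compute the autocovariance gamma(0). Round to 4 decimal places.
\gamma(0) = 4.6331

Multiply the model equation by X_{t-k} and take expectations. With theta_0 = psi_0 = 1 and psi_j the MA(infinity) weights, this gives
  gamma(k) - sum_i phi_i gamma(k-i) = c_k,
  c_k = sigma^2 * sum_{j=k..q} theta_j psi_{j-k}   (c_k = 0 for k > q),
using gamma(-m) = gamma(m).
psi-weights needed (psi_j = theta_j + sum_i phi_i psi_{j-i}):
  psi_1 = theta_1 + phi_1 = -0.758 + (0.392) = -0.366
Right-hand sides:
  c_0 = sigma^2 (1 + theta_1 psi_1) = 4 * (1 + (-0.758)(-0.366)) = 4 * 1.277428 = 5.109712
  c_1 = sigma^2 theta_1 = 4 * (-0.758) = -3.032
  c_2 = 0
Equations for k = 0 and k = 1 (AR order 1):
  gamma(0) = phi_1 gamma(1) + c_0
  gamma(1) = phi_1 gamma(0) + c_1
Substituting the second into the first: gamma(0) (1 - phi_1^2) = c_0 + phi_1 c_1, so
  gamma(0) = (c_0 + phi_1 c_1) / (1 - phi_1^2) = (5.109712 + (0.392)(-3.032)) / (1 - (0.392)^2) = 3.921168 / 0.846336 = 4.63311.
Therefore gamma(0) = 4.6331 (to 4 decimal places).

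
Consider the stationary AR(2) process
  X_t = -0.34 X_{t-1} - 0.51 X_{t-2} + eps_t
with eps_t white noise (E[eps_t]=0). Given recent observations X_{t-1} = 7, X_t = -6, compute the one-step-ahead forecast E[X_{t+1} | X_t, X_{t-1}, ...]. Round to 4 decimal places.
E[X_{t+1} \mid \mathcal F_t] = -1.5300

For an AR(p) model X_t = c + sum_i phi_i X_{t-i} + eps_t, the
one-step-ahead conditional mean is
  E[X_{t+1} | X_t, ...] = c + sum_i phi_i X_{t+1-i}.
Substitute known values:
  E[X_{t+1} | ...] = (-0.34) * (-6) + (-0.51) * (7)
                   = -1.5300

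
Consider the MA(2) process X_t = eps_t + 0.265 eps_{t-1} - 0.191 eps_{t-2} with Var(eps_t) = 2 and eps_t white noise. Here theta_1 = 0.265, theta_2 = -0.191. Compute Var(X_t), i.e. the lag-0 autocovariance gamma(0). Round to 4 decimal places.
\gamma(0) = 2.2134

For an MA(q) process X_t = eps_t + sum_i theta_i eps_{t-i} with
Var(eps_t) = sigma^2, the variance is
  gamma(0) = sigma^2 * (1 + sum_i theta_i^2).
  sum_i theta_i^2 = (0.265)^2 + (-0.191)^2 = 0.070225 + 0.036481 = 0.106706.
  gamma(0) = 2 * (1 + 0.106706) = 2 * 1.106706 = 2.213412, which rounds to 2.2134.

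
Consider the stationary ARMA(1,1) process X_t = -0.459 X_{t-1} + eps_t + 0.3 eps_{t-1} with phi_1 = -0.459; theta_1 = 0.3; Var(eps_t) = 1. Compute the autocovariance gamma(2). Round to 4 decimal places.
\gamma(2) = 0.0797

Multiply the model equation by X_{t-k} and take expectations. With theta_0 = psi_0 = 1 and psi_j the MA(infinity) weights, this gives
  gamma(k) - sum_i phi_i gamma(k-i) = c_k,
  c_k = sigma^2 * sum_{j=k..q} theta_j psi_{j-k}   (c_k = 0 for k > q),
using gamma(-m) = gamma(m).
psi-weights needed (psi_j = theta_j + sum_i phi_i psi_{j-i}):
  psi_1 = theta_1 + phi_1 = 0.3 + (-0.459) = -0.159
Right-hand sides:
  c_0 = sigma^2 (1 + theta_1 psi_1) = 1 * (1 + (0.3)(-0.159)) = 1 * 0.9523 = 0.9523
  c_1 = sigma^2 theta_1 = 1 * (0.3) = 0.3
  c_2 = 0
Equations for k = 0 and k = 1 (AR order 1):
  gamma(0) = phi_1 gamma(1) + c_0
  gamma(1) = phi_1 gamma(0) + c_1
Substituting the second into the first: gamma(0) (1 - phi_1^2) = c_0 + phi_1 c_1, so
  gamma(0) = (c_0 + phi_1 c_1) / (1 - phi_1^2) = (0.9523 + (-0.459)(0.3)) / (1 - (-0.459)^2) = 0.8146 / 0.789319 = 1.032029.
  gamma(1) = phi_1 gamma(0) + c_1 = (-0.459)(1.032029) + (0.3) = -0.173701.
For k = 2 (> q): gamma(2) = phi_1 gamma(1) = (-0.459)(-0.173701) = 0.079729.
Therefore gamma(2) = 0.0797 (to 4 decimal places).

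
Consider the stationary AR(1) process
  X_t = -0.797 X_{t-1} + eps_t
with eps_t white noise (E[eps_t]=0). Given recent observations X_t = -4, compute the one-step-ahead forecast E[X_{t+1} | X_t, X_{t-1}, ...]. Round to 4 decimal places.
E[X_{t+1} \mid \mathcal F_t] = 3.1880

For an AR(p) model X_t = c + sum_i phi_i X_{t-i} + eps_t, the
one-step-ahead conditional mean is
  E[X_{t+1} | X_t, ...] = c + sum_i phi_i X_{t+1-i}.
Substitute known values:
  E[X_{t+1} | ...] = (-0.797) * (-4)
                   = 3.1880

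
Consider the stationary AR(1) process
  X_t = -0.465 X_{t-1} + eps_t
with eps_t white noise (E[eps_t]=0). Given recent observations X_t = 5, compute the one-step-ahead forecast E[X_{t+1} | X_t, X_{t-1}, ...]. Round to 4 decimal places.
E[X_{t+1} \mid \mathcal F_t] = -2.3250

For an AR(p) model X_t = c + sum_i phi_i X_{t-i} + eps_t, the
one-step-ahead conditional mean is
  E[X_{t+1} | X_t, ...] = c + sum_i phi_i X_{t+1-i}.
Substitute known values:
  E[X_{t+1} | ...] = (-0.465) * (5)
                   = -2.3250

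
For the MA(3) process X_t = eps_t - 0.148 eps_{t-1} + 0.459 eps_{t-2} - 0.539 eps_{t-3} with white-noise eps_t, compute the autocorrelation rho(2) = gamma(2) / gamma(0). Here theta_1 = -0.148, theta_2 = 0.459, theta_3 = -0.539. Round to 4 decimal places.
\rho(2) = 0.3537

For an MA(q) process with theta_0 = 1, the autocovariance is
  gamma(k) = sigma^2 * sum_{i=0..q-k} theta_i * theta_{i+k},
and rho(k) = gamma(k) / gamma(0). Sigma^2 cancels.
  numerator   = (1)*(0.459) + (-0.148)*(-0.539) = 0.538772.
  denominator = (1)^2 + (-0.148)^2 + (0.459)^2 + (-0.539)^2 = 1.523106.
  rho(2) = 0.538772 / 1.523106 = 0.3537.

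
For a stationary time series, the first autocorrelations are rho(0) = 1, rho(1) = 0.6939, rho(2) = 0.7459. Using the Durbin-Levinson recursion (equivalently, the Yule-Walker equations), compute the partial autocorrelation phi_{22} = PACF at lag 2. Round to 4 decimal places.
\phi_{22} = 0.5099

The PACF at lag k is phi_{kk}, the last component of the solution
to the Yule-Walker system G_k phi = r_k where
  (G_k)_{ij} = rho(|i - j|), (r_k)_i = rho(i), i,j = 1..k.
Equivalently, Durbin-Levinson gives phi_{kk} iteratively:
  phi_{11} = rho(1)
  phi_{kk} = [rho(k) - sum_{j=1..k-1} phi_{k-1,j} rho(k-j)]
            / [1 - sum_{j=1..k-1} phi_{k-1,j} rho(j)],
  phi_{k,j} = phi_{k-1,j} - phi_{kk} phi_{k-1,k-j},  j = 1..k-1.
Step k = 1:
  phi_11 = rho(1) = 0.6939.
Step k = 2:
  phi_22 = [rho(2) - phi_11 rho(1)] / [1 - phi_11 rho(1)] = [0.7459 - (0.6939)(0.6939)] / [1 - (0.6939)(0.6939)]
         = 0.26440279 / 0.51850279 = 0.5099.
Therefore phi_{22} = 0.5099.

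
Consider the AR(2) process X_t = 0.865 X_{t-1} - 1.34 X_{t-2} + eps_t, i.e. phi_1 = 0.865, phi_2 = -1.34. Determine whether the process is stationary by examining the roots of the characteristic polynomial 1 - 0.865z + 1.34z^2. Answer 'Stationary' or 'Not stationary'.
\text{Not stationary}

The AR(p) characteristic polynomial is P(z) = 1 - 0.865z + 1.34z^2.
Stationarity requires all roots to lie outside the unit circle, i.e. |z| > 1 for every root.
Set 1 + (-0.865) z + (1.34) z^2 = 0, i.e. a z^2 + b z + c = 0 with a = 1.34, b = -0.865, c = 1.
Discriminant D = b^2 - 4ac = (-0.865)^2 - 4*(1.34)*1 = 0.748225 - (5.36) = -4.611775.
D < 0, so the roots are the complex-conjugate pair z = (-b +/- i sqrt(-D)) / (2a) = 0.3228 +/- 0.8013i.
For a conjugate pair |z|^2 = z * conj(z) = (product of roots) = c/a = 1/(1.34) = 0.746269, so |z| = sqrt(0.746269) = 0.8639 for both roots.
Moduli of all roots: 0.8639, 0.8639.
All moduli strictly greater than 1? No.
Verdict: Not stationary.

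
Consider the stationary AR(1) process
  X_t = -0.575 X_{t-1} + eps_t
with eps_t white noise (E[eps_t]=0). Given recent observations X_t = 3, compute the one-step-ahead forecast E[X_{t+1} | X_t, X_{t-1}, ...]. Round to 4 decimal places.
E[X_{t+1} \mid \mathcal F_t] = -1.7250

For an AR(p) model X_t = c + sum_i phi_i X_{t-i} + eps_t, the
one-step-ahead conditional mean is
  E[X_{t+1} | X_t, ...] = c + sum_i phi_i X_{t+1-i}.
Substitute known values:
  E[X_{t+1} | ...] = (-0.575) * (3)
                   = -1.7250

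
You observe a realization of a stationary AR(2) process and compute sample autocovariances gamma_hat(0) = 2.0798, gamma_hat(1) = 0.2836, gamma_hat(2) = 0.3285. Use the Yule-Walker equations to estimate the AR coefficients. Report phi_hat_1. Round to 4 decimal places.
\hat\phi_{1} = 0.1170

The Yule-Walker equations for an AR(p) process read, in matrix form,
  Gamma_p phi = r_p,   with   (Gamma_p)_{ij} = gamma(|i - j|),
                       (r_p)_i = gamma(i),   i,j = 1..p.
Substitute the sample gammas (Toeplitz matrix and right-hand side of size 2):
  Gamma_p = [[2.0798, 0.2836], [0.2836, 2.0798]]
  r_p     = [0.2836, 0.3285]
Written out:
  2.0798 phi_1 + 0.2836 phi_2 = 0.2836
  0.2836 phi_1 + 2.0798 phi_2 = 0.3285
Solve by Cramer's rule:
  det = gamma(0)^2 - gamma(1)^2 = (2.0798)^2 - (0.2836)^2 = 4.32556804 - 0.08042896 = 4.24513908
  phi_hat_1 = [gamma(1) gamma(0) - gamma(1) gamma(2)] / det = [(0.2836)(2.0798) - (0.2836)(0.3285)] / 4.24513908 = 0.49666868 / 4.24513908 = 0.117
  phi_hat_2 = [gamma(0) gamma(2) - gamma(1)^2] / det = [(2.0798)(0.3285) - (0.2836)^2] / 4.24513908 = 0.60278534 / 4.24513908 = 0.142
So phi_hat = [0.1170, 0.1420].
Therefore phi_hat_1 = 0.1170.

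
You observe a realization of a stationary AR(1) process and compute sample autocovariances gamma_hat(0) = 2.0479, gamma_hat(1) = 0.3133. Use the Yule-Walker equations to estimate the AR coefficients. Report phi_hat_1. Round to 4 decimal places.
\hat\phi_{1} = 0.1530

The Yule-Walker equations for an AR(p) process read, in matrix form,
  Gamma_p phi = r_p,   with   (Gamma_p)_{ij} = gamma(|i - j|),
                       (r_p)_i = gamma(i),   i,j = 1..p.
Substitute the sample gammas (Toeplitz matrix and right-hand side of size 1):
  Gamma_p = [[2.0479]]
  r_p     = [0.3133]
With p = 1 this is the single equation gamma(0) phi_1 = gamma(1):
  phi_hat_1 = gamma(1) / gamma(0) = 0.3133 / 2.0479 = 0.1530.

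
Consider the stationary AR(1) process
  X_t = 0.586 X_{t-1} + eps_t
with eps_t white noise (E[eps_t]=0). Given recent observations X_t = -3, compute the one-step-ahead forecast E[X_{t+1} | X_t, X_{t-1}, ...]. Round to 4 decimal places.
E[X_{t+1} \mid \mathcal F_t] = -1.7580

For an AR(p) model X_t = c + sum_i phi_i X_{t-i} + eps_t, the
one-step-ahead conditional mean is
  E[X_{t+1} | X_t, ...] = c + sum_i phi_i X_{t+1-i}.
Substitute known values:
  E[X_{t+1} | ...] = (0.586) * (-3)
                   = -1.7580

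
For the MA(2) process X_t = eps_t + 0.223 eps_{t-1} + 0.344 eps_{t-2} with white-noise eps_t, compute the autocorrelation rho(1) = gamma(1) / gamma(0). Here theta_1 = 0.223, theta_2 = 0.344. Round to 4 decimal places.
\rho(1) = 0.2566

For an MA(q) process with theta_0 = 1, the autocovariance is
  gamma(k) = sigma^2 * sum_{i=0..q-k} theta_i * theta_{i+k},
and rho(k) = gamma(k) / gamma(0). Sigma^2 cancels.
  numerator   = (1)*(0.223) + (0.223)*(0.344) = 0.299712.
  denominator = (1)^2 + (0.223)^2 + (0.344)^2 = 1.168065.
  rho(1) = 0.299712 / 1.168065 = 0.2566.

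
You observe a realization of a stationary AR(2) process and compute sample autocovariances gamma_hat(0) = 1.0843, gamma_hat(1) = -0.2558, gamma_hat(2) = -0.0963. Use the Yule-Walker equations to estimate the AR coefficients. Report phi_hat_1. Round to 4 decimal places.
\hat\phi_{1} = -0.2720

The Yule-Walker equations for an AR(p) process read, in matrix form,
  Gamma_p phi = r_p,   with   (Gamma_p)_{ij} = gamma(|i - j|),
                       (r_p)_i = gamma(i),   i,j = 1..p.
Substitute the sample gammas (Toeplitz matrix and right-hand side of size 2):
  Gamma_p = [[1.0843, -0.2558], [-0.2558, 1.0843]]
  r_p     = [-0.2558, -0.0963]
Written out:
  1.0843 phi_1 - 0.2558 phi_2 = -0.2558
  -0.2558 phi_1 + 1.0843 phi_2 = -0.0963
Solve by Cramer's rule:
  det = gamma(0)^2 - gamma(1)^2 = (1.0843)^2 - (-0.2558)^2 = 1.17570649 - 0.06543364 = 1.11027285
  phi_hat_1 = [gamma(1) gamma(0) - gamma(1) gamma(2)] / det = [(-0.2558)(1.0843) - (-0.2558)(-0.0963)] / 1.11027285 = -0.30199748 / 1.11027285 = -0.272
  phi_hat_2 = [gamma(0) gamma(2) - gamma(1)^2] / det = [(1.0843)(-0.0963) - (-0.2558)^2] / 1.11027285 = -0.16985173 / 1.11027285 = -0.153
So phi_hat = [-0.2720, -0.1530].
Therefore phi_hat_1 = -0.2720.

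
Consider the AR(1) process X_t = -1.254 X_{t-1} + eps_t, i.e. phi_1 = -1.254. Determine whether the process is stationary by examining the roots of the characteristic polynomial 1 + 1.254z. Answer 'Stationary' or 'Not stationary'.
\text{Not stationary}

The AR(p) characteristic polynomial is P(z) = 1 + 1.254z.
Stationarity requires all roots to lie outside the unit circle, i.e. |z| > 1 for every root.
This is linear in z: 1 + (1.254) z = 0  =>  z = -1/(1.254) = -0.797448,  |z| = 0.797448.
Moduli of all roots: 0.7974.
All moduli strictly greater than 1? No.
Verdict: Not stationary.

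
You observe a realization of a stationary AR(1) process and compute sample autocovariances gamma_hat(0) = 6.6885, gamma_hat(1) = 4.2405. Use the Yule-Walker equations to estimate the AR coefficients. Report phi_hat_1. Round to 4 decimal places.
\hat\phi_{1} = 0.6340

The Yule-Walker equations for an AR(p) process read, in matrix form,
  Gamma_p phi = r_p,   with   (Gamma_p)_{ij} = gamma(|i - j|),
                       (r_p)_i = gamma(i),   i,j = 1..p.
Substitute the sample gammas (Toeplitz matrix and right-hand side of size 1):
  Gamma_p = [[6.6885]]
  r_p     = [4.2405]
With p = 1 this is the single equation gamma(0) phi_1 = gamma(1):
  phi_hat_1 = gamma(1) / gamma(0) = 4.2405 / 6.6885 = 0.6340.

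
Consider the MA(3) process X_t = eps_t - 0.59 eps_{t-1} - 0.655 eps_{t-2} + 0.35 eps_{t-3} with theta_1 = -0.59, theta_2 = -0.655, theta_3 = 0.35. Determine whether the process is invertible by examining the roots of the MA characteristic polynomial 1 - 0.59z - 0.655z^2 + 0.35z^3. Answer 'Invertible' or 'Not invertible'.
\text{Invertible}

The MA(q) characteristic polynomial is P(z) = 1 - 0.59z - 0.655z^2 + 0.35z^3.
Invertibility requires all roots to lie outside the unit circle, i.e. |z| > 1 for every root.
Degree 3: look for a simple real root z0 first, then factor out (1 - z/z0) and solve the remaining quadratic.
Testing z0 = 2: P(2) = 1 + (-0.59)(2) + (-0.655)(2)^2 + (0.35)(2)^3
  = 1 + (-1.18) + (-2.62) + (2.8) = 0.  So z_0 = 2 is a root, |z_0| = 2.
Divide out the factor (1 - 0.5 z) = (1 - z/z0) (since 1/z0 = 0.5):
  P(z) = (1 - 0.5 z)(1 + (-0.09) z + (-0.7) z^2)
  [check: z-coef -0.09 - (0.5) = -0.59; z^2-coef -0.7 - (0.5)(-0.09) = -0.655; z^3-coef -(0.5)(-0.7) = 0.35.]
Remaining roots from the quadratic factor 1 + (-0.09) z + (-0.7) z^2:
  Set 1 + (-0.09) z + (-0.7) z^2 = 0, i.e. a z^2 + b z + c = 0 with a = -0.7, b = -0.09, c = 1.
  Discriminant D = b^2 - 4ac = (-0.09)^2 - 4*(-0.7)*1 = 0.0081 - (-2.8) = 2.8081.
  D >= 0, so the roots are real: z = (-b +/- sqrt(D)) / (2a) = (0.09 +/- 1.675739) / (-1.4).
    z_1 = (0.09 + 1.675739) / (-1.4) = -1.2612,   |z_1| = 1.2612.
    z_2 = (0.09 - 1.675739) / (-1.4) = 1.1327,   |z_2| = 1.1327.
Moduli of all roots: 2.0000, 1.2612, 1.1327.
All moduli strictly greater than 1? Yes.
Verdict: Invertible.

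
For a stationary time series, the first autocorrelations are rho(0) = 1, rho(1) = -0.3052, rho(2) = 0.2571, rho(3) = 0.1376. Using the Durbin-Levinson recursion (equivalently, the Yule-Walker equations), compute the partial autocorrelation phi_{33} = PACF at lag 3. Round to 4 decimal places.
\phi_{33} = 0.2930

The PACF at lag k is phi_{kk}, the last component of the solution
to the Yule-Walker system G_k phi = r_k where
  (G_k)_{ij} = rho(|i - j|), (r_k)_i = rho(i), i,j = 1..k.
Equivalently, Durbin-Levinson gives phi_{kk} iteratively:
  phi_{11} = rho(1)
  phi_{kk} = [rho(k) - sum_{j=1..k-1} phi_{k-1,j} rho(k-j)]
            / [1 - sum_{j=1..k-1} phi_{k-1,j} rho(j)],
  phi_{k,j} = phi_{k-1,j} - phi_{kk} phi_{k-1,k-j},  j = 1..k-1.
Step k = 1:
  phi_11 = rho(1) = -0.3052.
Step k = 2:
  phi_22 = [rho(2) - phi_11 rho(1)] / [1 - phi_11 rho(1)] = [0.2571 - (-0.3052)(-0.3052)] / [1 - (-0.3052)(-0.3052)]
         = 0.16395296 / 0.90685296 = 0.180793.
  Update: phi_21 = phi_11 - phi_22 phi_11 = -0.3052 - (0.180793)(-0.3052) = -0.250022.
Step k = 3:
  phi_33 = [rho(3) - phi_21 rho(2) - phi_22 rho(1)] / [1 - phi_21 rho(1) - phi_22 rho(2)]
    numerator   = 0.1376 - (-0.250022)(0.2571) - (0.180793)(-0.3052) = 0.25705875
    denominator = 1 - (-0.250022)(-0.3052) - (0.180793)(0.2571) = 0.87721136
  phi_33 = 0.25705875 / 0.87721136 = 0.293.
Therefore phi_{33} = 0.2930.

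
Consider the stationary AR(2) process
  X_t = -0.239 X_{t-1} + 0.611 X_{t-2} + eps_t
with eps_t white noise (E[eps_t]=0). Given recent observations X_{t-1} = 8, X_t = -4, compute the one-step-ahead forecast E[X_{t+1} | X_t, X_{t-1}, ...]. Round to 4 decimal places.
E[X_{t+1} \mid \mathcal F_t] = 5.8440

For an AR(p) model X_t = c + sum_i phi_i X_{t-i} + eps_t, the
one-step-ahead conditional mean is
  E[X_{t+1} | X_t, ...] = c + sum_i phi_i X_{t+1-i}.
Substitute known values:
  E[X_{t+1} | ...] = (-0.239) * (-4) + (0.611) * (8)
                   = 5.8440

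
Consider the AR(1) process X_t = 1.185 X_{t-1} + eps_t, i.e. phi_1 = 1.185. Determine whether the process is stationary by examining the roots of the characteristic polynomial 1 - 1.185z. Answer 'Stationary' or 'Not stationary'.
\text{Not stationary}

The AR(p) characteristic polynomial is P(z) = 1 - 1.185z.
Stationarity requires all roots to lie outside the unit circle, i.e. |z| > 1 for every root.
This is linear in z: 1 + (-1.185) z = 0  =>  z = -1/(-1.185) = 0.843882,  |z| = 0.843882.
Moduli of all roots: 0.8439.
All moduli strictly greater than 1? No.
Verdict: Not stationary.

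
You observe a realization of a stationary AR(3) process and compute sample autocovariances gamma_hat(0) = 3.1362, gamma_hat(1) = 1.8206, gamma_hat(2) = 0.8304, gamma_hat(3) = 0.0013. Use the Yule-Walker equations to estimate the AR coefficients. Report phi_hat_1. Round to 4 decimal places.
\hat\phi_{1} = 0.6260

The Yule-Walker equations for an AR(p) process read, in matrix form,
  Gamma_p phi = r_p,   with   (Gamma_p)_{ij} = gamma(|i - j|),
                       (r_p)_i = gamma(i),   i,j = 1..p.
Substitute the sample gammas (Toeplitz matrix and right-hand side of size 3):
  Gamma_p = [[3.1362, 1.8206, 0.8304], [1.8206, 3.1362, 1.8206], [0.8304, 1.8206, 3.1362]]
  r_p     = [1.8206, 0.8304, 0.0013]
Written out (R1..R3):
  (R1) 3.1362 phi_1 + 1.8206 phi_2 + 0.8304 phi_3 = 1.8206
  (R2) 1.8206 phi_1 + 3.1362 phi_2 + 1.8206 phi_3 = 0.8304
  (R3) 0.8304 phi_1 + 1.8206 phi_2 + 3.1362 phi_3 = 0.0013
Gaussian elimination:
  R2 <- R2 - (1.8206/3.1362) R1 = R2 - (0.580511) R1:  2.079321 phi_2 + 1.338543 phi_3 = -0.226479
  R3 <- R3 - (0.8304/3.1362) R1 = R3 - (0.264779) R1:  1.338543 phi_2 + 2.916327 phi_3 = -0.480757
  R3 <- R3 - (1.338543/2.079321) R2 = R3 - (0.643741) R2:  2.054653 phi_3 = -0.334963
Back-substitution:
  phi_hat_3 = -0.334963 / 2.054653 = -0.163027
  phi_hat_2 = (-0.226479 - (1.338543)(-0.163027)) / 2.079321 = -0.003973
  phi_hat_1 = (1.8206 - (1.8206)(-0.003973) - (0.8304)(-0.163027)) / 3.1362 = 0.625984
So phi_hat = [0.6260, -0.0040, -0.1630].
Therefore phi_hat_1 = 0.6260.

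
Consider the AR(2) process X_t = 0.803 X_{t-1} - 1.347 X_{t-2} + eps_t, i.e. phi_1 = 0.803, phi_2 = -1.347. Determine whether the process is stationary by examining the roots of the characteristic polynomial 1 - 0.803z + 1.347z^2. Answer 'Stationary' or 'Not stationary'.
\text{Not stationary}

The AR(p) characteristic polynomial is P(z) = 1 - 0.803z + 1.347z^2.
Stationarity requires all roots to lie outside the unit circle, i.e. |z| > 1 for every root.
Set 1 + (-0.803) z + (1.347) z^2 = 0, i.e. a z^2 + b z + c = 0 with a = 1.347, b = -0.803, c = 1.
Discriminant D = b^2 - 4ac = (-0.803)^2 - 4*(1.347)*1 = 0.644809 - (5.388) = -4.743191.
D < 0, so the roots are the complex-conjugate pair z = (-b +/- i sqrt(-D)) / (2a) = 0.2981 +/- 0.8084i.
For a conjugate pair |z|^2 = z * conj(z) = (product of roots) = c/a = 1/(1.347) = 0.74239, so |z| = sqrt(0.74239) = 0.8616 for both roots.
Moduli of all roots: 0.8616, 0.8616.
All moduli strictly greater than 1? No.
Verdict: Not stationary.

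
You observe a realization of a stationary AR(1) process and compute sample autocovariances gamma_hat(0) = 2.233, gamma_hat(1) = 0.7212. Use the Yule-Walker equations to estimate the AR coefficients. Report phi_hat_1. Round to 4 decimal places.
\hat\phi_{1} = 0.3230

The Yule-Walker equations for an AR(p) process read, in matrix form,
  Gamma_p phi = r_p,   with   (Gamma_p)_{ij} = gamma(|i - j|),
                       (r_p)_i = gamma(i),   i,j = 1..p.
Substitute the sample gammas (Toeplitz matrix and right-hand side of size 1):
  Gamma_p = [[2.233]]
  r_p     = [0.7212]
With p = 1 this is the single equation gamma(0) phi_1 = gamma(1):
  phi_hat_1 = gamma(1) / gamma(0) = 0.7212 / 2.233 = 0.3230.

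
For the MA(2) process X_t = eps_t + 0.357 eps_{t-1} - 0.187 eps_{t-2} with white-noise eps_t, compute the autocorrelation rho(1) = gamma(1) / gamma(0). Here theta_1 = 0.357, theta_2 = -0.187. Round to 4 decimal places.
\rho(1) = 0.2497

For an MA(q) process with theta_0 = 1, the autocovariance is
  gamma(k) = sigma^2 * sum_{i=0..q-k} theta_i * theta_{i+k},
and rho(k) = gamma(k) / gamma(0). Sigma^2 cancels.
  numerator   = (1)*(0.357) + (0.357)*(-0.187) = 0.290241.
  denominator = (1)^2 + (0.357)^2 + (-0.187)^2 = 1.162418.
  rho(1) = 0.290241 / 1.162418 = 0.2497.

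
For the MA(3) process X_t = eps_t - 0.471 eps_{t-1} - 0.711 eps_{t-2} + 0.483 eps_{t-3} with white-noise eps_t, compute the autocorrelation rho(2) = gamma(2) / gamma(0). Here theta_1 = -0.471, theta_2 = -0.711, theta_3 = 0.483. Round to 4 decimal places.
\rho(2) = -0.4787

For an MA(q) process with theta_0 = 1, the autocovariance is
  gamma(k) = sigma^2 * sum_{i=0..q-k} theta_i * theta_{i+k},
and rho(k) = gamma(k) / gamma(0). Sigma^2 cancels.
  numerator   = (1)*(-0.711) + (-0.471)*(0.483) = -0.938493.
  denominator = (1)^2 + (-0.471)^2 + (-0.711)^2 + (0.483)^2 = 1.960651.
  rho(2) = -0.938493 / 1.960651 = -0.4787.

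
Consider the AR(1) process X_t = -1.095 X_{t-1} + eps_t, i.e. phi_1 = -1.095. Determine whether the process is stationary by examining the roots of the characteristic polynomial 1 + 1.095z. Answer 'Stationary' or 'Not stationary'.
\text{Not stationary}

The AR(p) characteristic polynomial is P(z) = 1 + 1.095z.
Stationarity requires all roots to lie outside the unit circle, i.e. |z| > 1 for every root.
This is linear in z: 1 + (1.095) z = 0  =>  z = -1/(1.095) = -0.913242,  |z| = 0.913242.
Moduli of all roots: 0.9132.
All moduli strictly greater than 1? No.
Verdict: Not stationary.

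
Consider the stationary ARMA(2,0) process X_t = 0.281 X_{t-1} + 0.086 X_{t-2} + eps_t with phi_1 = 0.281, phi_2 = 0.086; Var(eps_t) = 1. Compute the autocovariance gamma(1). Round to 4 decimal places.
\gamma(1) = 0.3421

Multiply the model equation by X_{t-k} and take expectations. With theta_0 = psi_0 = 1 and psi_j the MA(infinity) weights, this gives
  gamma(k) - sum_i phi_i gamma(k-i) = c_k,
  c_k = sigma^2 * sum_{j=k..q} theta_j psi_{j-k}   (c_k = 0 for k > q),
using gamma(-m) = gamma(m).
Pure AR (q = 0): c_0 = sigma^2 = 1, c_k = 0 for k >= 1.
Equations for k = 0, 1, 2 (AR order 2, c_2 = 0):
  (E0) gamma(0) = phi_1 gamma(1) + phi_2 gamma(2) + c_0
  (E1) gamma(1) = phi_1 gamma(0) + phi_2 gamma(1) + c_1
  (E2) gamma(2) = phi_1 gamma(1) + phi_2 gamma(0)
From (E1): gamma(1) = A gamma(0) + B with
  A = phi_1 / (1 - phi_2) = 0.281 / 0.914 = 0.30744,   B = c_1 / (1 - phi_2) = 0 / 0.914 = 0.
Insert (E2) into (E0): gamma(0) (1 - phi_2^2) = phi_1 (1 + phi_2) gamma(1) + c_0.
  phi_1 (1 + phi_2) = (0.281)(1.086) = 0.305166,   1 - phi_2^2 = 0.992604.
Replace gamma(1) by A gamma(0) + B and collect gamma(0):
  gamma(0) [0.992604 - (0.305166)(0.30744)] = c_0 = 1
  gamma(0) * 0.898784 = 1
  gamma(0) = 1 / 0.898784 = 1.112615.
  gamma(1) = A gamma(0) = (0.30744)(1.112615) = 0.342062.
Therefore gamma(1) = 0.3421 (to 4 decimal places).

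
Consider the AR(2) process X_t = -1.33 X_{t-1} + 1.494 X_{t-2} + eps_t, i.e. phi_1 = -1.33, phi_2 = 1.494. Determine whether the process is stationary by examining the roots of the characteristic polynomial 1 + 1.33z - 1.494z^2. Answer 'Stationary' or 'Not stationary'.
\text{Not stationary}

The AR(p) characteristic polynomial is P(z) = 1 + 1.33z - 1.494z^2.
Stationarity requires all roots to lie outside the unit circle, i.e. |z| > 1 for every root.
Set 1 + (1.33) z + (-1.494) z^2 = 0, i.e. a z^2 + b z + c = 0 with a = -1.494, b = 1.33, c = 1.
Discriminant D = b^2 - 4ac = (1.33)^2 - 4*(-1.494)*1 = 1.7689 - (-5.976) = 7.7449.
D >= 0, so the roots are real: z = (-b +/- sqrt(D)) / (2a) = (-1.33 +/- 2.782966) / (-2.988).
  z_1 = (-1.33 + 2.782966) / (-2.988) = -0.4863,   |z_1| = 0.4863.
  z_2 = (-1.33 - 2.782966) / (-2.988) = 1.3765,   |z_2| = 1.3765.
Moduli of all roots: 0.4863, 1.3765.
All moduli strictly greater than 1? No.
Verdict: Not stationary.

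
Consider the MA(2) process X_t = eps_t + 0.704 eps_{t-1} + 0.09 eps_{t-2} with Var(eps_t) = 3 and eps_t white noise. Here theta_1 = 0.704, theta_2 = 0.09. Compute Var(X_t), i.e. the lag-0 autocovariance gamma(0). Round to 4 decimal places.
\gamma(0) = 4.5111

For an MA(q) process X_t = eps_t + sum_i theta_i eps_{t-i} with
Var(eps_t) = sigma^2, the variance is
  gamma(0) = sigma^2 * (1 + sum_i theta_i^2).
  sum_i theta_i^2 = (0.704)^2 + (0.09)^2 = 0.495616 + 0.0081 = 0.503716.
  gamma(0) = 3 * (1 + 0.503716) = 3 * 1.503716 = 4.511148, which rounds to 4.5111.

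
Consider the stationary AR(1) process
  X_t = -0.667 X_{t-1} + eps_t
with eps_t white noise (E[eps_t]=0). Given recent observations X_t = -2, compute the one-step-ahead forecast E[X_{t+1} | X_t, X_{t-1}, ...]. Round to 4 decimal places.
E[X_{t+1} \mid \mathcal F_t] = 1.3340

For an AR(p) model X_t = c + sum_i phi_i X_{t-i} + eps_t, the
one-step-ahead conditional mean is
  E[X_{t+1} | X_t, ...] = c + sum_i phi_i X_{t+1-i}.
Substitute known values:
  E[X_{t+1} | ...] = (-0.667) * (-2)
                   = 1.3340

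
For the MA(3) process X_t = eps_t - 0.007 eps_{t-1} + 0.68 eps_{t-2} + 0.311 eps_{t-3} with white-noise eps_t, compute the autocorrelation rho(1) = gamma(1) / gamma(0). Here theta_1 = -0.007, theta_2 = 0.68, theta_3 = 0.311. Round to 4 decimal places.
\rho(1) = 0.1281

For an MA(q) process with theta_0 = 1, the autocovariance is
  gamma(k) = sigma^2 * sum_{i=0..q-k} theta_i * theta_{i+k},
and rho(k) = gamma(k) / gamma(0). Sigma^2 cancels.
  numerator   = (1)*(-0.007) + (-0.007)*(0.68) + (0.68)*(0.311) = 0.19972.
  denominator = (1)^2 + (-0.007)^2 + (0.68)^2 + (0.311)^2 = 1.55917.
  rho(1) = 0.19972 / 1.55917 = 0.1281.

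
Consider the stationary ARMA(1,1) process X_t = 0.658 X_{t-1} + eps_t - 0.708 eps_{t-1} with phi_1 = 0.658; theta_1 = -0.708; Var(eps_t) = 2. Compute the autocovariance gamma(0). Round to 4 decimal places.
\gamma(0) = 2.0088

Multiply the model equation by X_{t-k} and take expectations. With theta_0 = psi_0 = 1 and psi_j the MA(infinity) weights, this gives
  gamma(k) - sum_i phi_i gamma(k-i) = c_k,
  c_k = sigma^2 * sum_{j=k..q} theta_j psi_{j-k}   (c_k = 0 for k > q),
using gamma(-m) = gamma(m).
psi-weights needed (psi_j = theta_j + sum_i phi_i psi_{j-i}):
  psi_1 = theta_1 + phi_1 = -0.708 + (0.658) = -0.05
Right-hand sides:
  c_0 = sigma^2 (1 + theta_1 psi_1) = 2 * (1 + (-0.708)(-0.05)) = 2 * 1.0354 = 2.0708
  c_1 = sigma^2 theta_1 = 2 * (-0.708) = -1.416
  c_2 = 0
Equations for k = 0 and k = 1 (AR order 1):
  gamma(0) = phi_1 gamma(1) + c_0
  gamma(1) = phi_1 gamma(0) + c_1
Substituting the second into the first: gamma(0) (1 - phi_1^2) = c_0 + phi_1 c_1, so
  gamma(0) = (c_0 + phi_1 c_1) / (1 - phi_1^2) = (2.0708 + (0.658)(-1.416)) / (1 - (0.658)^2) = 1.139072 / 0.567036 = 2.008818.
Therefore gamma(0) = 2.0088 (to 4 decimal places).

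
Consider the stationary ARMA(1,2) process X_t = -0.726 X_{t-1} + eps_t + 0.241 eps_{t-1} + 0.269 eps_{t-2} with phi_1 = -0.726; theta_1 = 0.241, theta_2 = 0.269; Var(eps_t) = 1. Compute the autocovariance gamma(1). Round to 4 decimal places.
\gamma(1) = -1.3785

Multiply the model equation by X_{t-k} and take expectations. With theta_0 = psi_0 = 1 and psi_j the MA(infinity) weights, this gives
  gamma(k) - sum_i phi_i gamma(k-i) = c_k,
  c_k = sigma^2 * sum_{j=k..q} theta_j psi_{j-k}   (c_k = 0 for k > q),
using gamma(-m) = gamma(m).
psi-weights needed (psi_j = theta_j + sum_i phi_i psi_{j-i}):
  psi_1 = theta_1 + phi_1 = 0.241 + (-0.726) = -0.485
  psi_2 = theta_2 + phi_1 psi_1 = 0.269 + (-0.726)(-0.485) = 0.62111
Right-hand sides:
  c_0 = sigma^2 (1 + theta_1 psi_1 + theta_2 psi_2) = 1 * (1 + (0.241)(-0.485) + (0.269)(0.62111)) = 1 * 1.050194 = 1.050194
  c_1 = sigma^2 (theta_1 + theta_2 psi_1) = 1 * (0.241 + (0.269)(-0.485)) = 0.110535
  c_2 = sigma^2 theta_2 = 1 * (0.269) = 0.269
Equations for k = 0 and k = 1 (AR order 1):
  gamma(0) = phi_1 gamma(1) + c_0
  gamma(1) = phi_1 gamma(0) + c_1
Substituting the second into the first: gamma(0) (1 - phi_1^2) = c_0 + phi_1 c_1, so
  gamma(0) = (c_0 + phi_1 c_1) / (1 - phi_1^2) = (1.050194 + (-0.726)(0.110535)) / (1 - (-0.726)^2) = 0.969945 / 0.472924 = 2.050954.
  gamma(1) = phi_1 gamma(0) + c_1 = (-0.726)(2.050954) + (0.110535) = -1.378457.
Therefore gamma(1) = -1.3785 (to 4 decimal places).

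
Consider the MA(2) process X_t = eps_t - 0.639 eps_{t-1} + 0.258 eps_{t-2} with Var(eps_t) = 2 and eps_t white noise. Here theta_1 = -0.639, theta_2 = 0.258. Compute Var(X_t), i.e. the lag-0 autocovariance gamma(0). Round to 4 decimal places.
\gamma(0) = 2.9498

For an MA(q) process X_t = eps_t + sum_i theta_i eps_{t-i} with
Var(eps_t) = sigma^2, the variance is
  gamma(0) = sigma^2 * (1 + sum_i theta_i^2).
  sum_i theta_i^2 = (-0.639)^2 + (0.258)^2 = 0.408321 + 0.066564 = 0.474885.
  gamma(0) = 2 * (1 + 0.474885) = 2 * 1.474885 = 2.94977, which rounds to 2.9498.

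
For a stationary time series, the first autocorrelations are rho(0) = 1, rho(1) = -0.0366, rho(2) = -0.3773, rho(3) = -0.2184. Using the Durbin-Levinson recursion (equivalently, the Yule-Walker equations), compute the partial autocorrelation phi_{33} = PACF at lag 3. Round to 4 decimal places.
\phi_{33} = -0.2939

The PACF at lag k is phi_{kk}, the last component of the solution
to the Yule-Walker system G_k phi = r_k where
  (G_k)_{ij} = rho(|i - j|), (r_k)_i = rho(i), i,j = 1..k.
Equivalently, Durbin-Levinson gives phi_{kk} iteratively:
  phi_{11} = rho(1)
  phi_{kk} = [rho(k) - sum_{j=1..k-1} phi_{k-1,j} rho(k-j)]
            / [1 - sum_{j=1..k-1} phi_{k-1,j} rho(j)],
  phi_{k,j} = phi_{k-1,j} - phi_{kk} phi_{k-1,k-j},  j = 1..k-1.
Step k = 1:
  phi_11 = rho(1) = -0.0366.
Step k = 2:
  phi_22 = [rho(2) - phi_11 rho(1)] / [1 - phi_11 rho(1)] = [-0.3773 - (-0.0366)(-0.0366)] / [1 - (-0.0366)(-0.0366)]
         = -0.37863956 / 0.99866044 = -0.379147.
  Update: phi_21 = phi_11 - phi_22 phi_11 = -0.0366 - (-0.379147)(-0.0366) = -0.050477.
Step k = 3:
  phi_33 = [rho(3) - phi_21 rho(2) - phi_22 rho(1)] / [1 - phi_21 rho(1) - phi_22 rho(2)]
    numerator   = -0.2184 - (-0.050477)(-0.3773) - (-0.379147)(-0.0366) = -0.25132169
    denominator = 1 - (-0.050477)(-0.0366) - (-0.379147)(-0.3773) = 0.85510022
  phi_33 = -0.25132169 / 0.85510022 = -0.2939.
Therefore phi_{33} = -0.2939.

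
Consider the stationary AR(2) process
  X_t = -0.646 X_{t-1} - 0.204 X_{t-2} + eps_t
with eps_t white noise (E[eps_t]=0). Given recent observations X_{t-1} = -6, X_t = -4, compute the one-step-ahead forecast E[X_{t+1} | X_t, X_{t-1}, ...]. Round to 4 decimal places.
E[X_{t+1} \mid \mathcal F_t] = 3.8080

For an AR(p) model X_t = c + sum_i phi_i X_{t-i} + eps_t, the
one-step-ahead conditional mean is
  E[X_{t+1} | X_t, ...] = c + sum_i phi_i X_{t+1-i}.
Substitute known values:
  E[X_{t+1} | ...] = (-0.646) * (-4) + (-0.204) * (-6)
                   = 3.8080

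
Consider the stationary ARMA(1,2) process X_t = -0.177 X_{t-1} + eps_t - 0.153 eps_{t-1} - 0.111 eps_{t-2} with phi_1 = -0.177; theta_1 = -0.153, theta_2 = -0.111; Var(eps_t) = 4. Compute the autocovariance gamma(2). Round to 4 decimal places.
\gamma(2) = -0.2223

Multiply the model equation by X_{t-k} and take expectations. With theta_0 = psi_0 = 1 and psi_j the MA(infinity) weights, this gives
  gamma(k) - sum_i phi_i gamma(k-i) = c_k,
  c_k = sigma^2 * sum_{j=k..q} theta_j psi_{j-k}   (c_k = 0 for k > q),
using gamma(-m) = gamma(m).
psi-weights needed (psi_j = theta_j + sum_i phi_i psi_{j-i}):
  psi_1 = theta_1 + phi_1 = -0.153 + (-0.177) = -0.33
  psi_2 = theta_2 + phi_1 psi_1 = -0.111 + (-0.177)(-0.33) = -0.05259
Right-hand sides:
  c_0 = sigma^2 (1 + theta_1 psi_1 + theta_2 psi_2) = 4 * (1 + (-0.153)(-0.33) + (-0.111)(-0.05259)) = 4 * 1.056327 = 4.22531
  c_1 = sigma^2 (theta_1 + theta_2 psi_1) = 4 * (-0.153 + (-0.111)(-0.33)) = -0.46548
  c_2 = sigma^2 theta_2 = 4 * (-0.111) = -0.444
Equations for k = 0 and k = 1 (AR order 1):
  gamma(0) = phi_1 gamma(1) + c_0
  gamma(1) = phi_1 gamma(0) + c_1
Substituting the second into the first: gamma(0) (1 - phi_1^2) = c_0 + phi_1 c_1, so
  gamma(0) = (c_0 + phi_1 c_1) / (1 - phi_1^2) = (4.22531 + (-0.177)(-0.46548)) / (1 - (-0.177)^2) = 4.3077 / 0.968671 = 4.447021.
  gamma(1) = phi_1 gamma(0) + c_1 = (-0.177)(4.447021) + (-0.46548) = -1.252603.
For k = 2: gamma(2) = phi_1 gamma(1) + c_2
  = (-0.177)(-1.252603) + (-0.444) = -0.222289.
Therefore gamma(2) = -0.2223 (to 4 decimal places).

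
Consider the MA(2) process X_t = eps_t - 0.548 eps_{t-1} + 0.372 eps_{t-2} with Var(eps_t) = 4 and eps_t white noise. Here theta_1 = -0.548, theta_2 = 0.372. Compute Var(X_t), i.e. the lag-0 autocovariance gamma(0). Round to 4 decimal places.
\gamma(0) = 5.7548

For an MA(q) process X_t = eps_t + sum_i theta_i eps_{t-i} with
Var(eps_t) = sigma^2, the variance is
  gamma(0) = sigma^2 * (1 + sum_i theta_i^2).
  sum_i theta_i^2 = (-0.548)^2 + (0.372)^2 = 0.300304 + 0.138384 = 0.438688.
  gamma(0) = 4 * (1 + 0.438688) = 4 * 1.438688 = 5.754752, which rounds to 5.7548.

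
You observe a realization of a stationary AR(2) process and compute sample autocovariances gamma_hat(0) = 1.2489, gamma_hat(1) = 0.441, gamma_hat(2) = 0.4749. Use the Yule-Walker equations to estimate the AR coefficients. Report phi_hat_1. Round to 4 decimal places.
\hat\phi_{1} = 0.2500

The Yule-Walker equations for an AR(p) process read, in matrix form,
  Gamma_p phi = r_p,   with   (Gamma_p)_{ij} = gamma(|i - j|),
                       (r_p)_i = gamma(i),   i,j = 1..p.
Substitute the sample gammas (Toeplitz matrix and right-hand side of size 2):
  Gamma_p = [[1.2489, 0.441], [0.441, 1.2489]]
  r_p     = [0.441, 0.4749]
Written out:
  1.2489 phi_1 + 0.441 phi_2 = 0.441
  0.441 phi_1 + 1.2489 phi_2 = 0.4749
Solve by Cramer's rule:
  det = gamma(0)^2 - gamma(1)^2 = (1.2489)^2 - (0.441)^2 = 1.55975121 - 0.194481 = 1.36527021
  phi_hat_1 = [gamma(1) gamma(0) - gamma(1) gamma(2)] / det = [(0.441)(1.2489) - (0.441)(0.4749)] / 1.36527021 = 0.341334 / 1.36527021 = 0.25
  phi_hat_2 = [gamma(0) gamma(2) - gamma(1)^2] / det = [(1.2489)(0.4749) - (0.441)^2] / 1.36527021 = 0.39862161 / 1.36527021 = 0.292
So phi_hat = [0.2500, 0.2920].
Therefore phi_hat_1 = 0.2500.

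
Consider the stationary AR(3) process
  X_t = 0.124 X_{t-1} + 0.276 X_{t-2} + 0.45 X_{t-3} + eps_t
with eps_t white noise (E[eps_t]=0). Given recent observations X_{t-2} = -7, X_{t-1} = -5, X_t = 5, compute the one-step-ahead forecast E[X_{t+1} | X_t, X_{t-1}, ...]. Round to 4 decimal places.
E[X_{t+1} \mid \mathcal F_t] = -3.9100

For an AR(p) model X_t = c + sum_i phi_i X_{t-i} + eps_t, the
one-step-ahead conditional mean is
  E[X_{t+1} | X_t, ...] = c + sum_i phi_i X_{t+1-i}.
Substitute known values:
  E[X_{t+1} | ...] = (0.124) * (5) + (0.276) * (-5) + (0.45) * (-7)
                   = -3.9100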